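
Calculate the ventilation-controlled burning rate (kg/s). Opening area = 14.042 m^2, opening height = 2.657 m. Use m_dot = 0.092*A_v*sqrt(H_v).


sqrt(H_v) = 1.6300
m_dot = 0.092 * 14.042 * 1.6300 = 2.1058 kg/s

2.1058 kg/s


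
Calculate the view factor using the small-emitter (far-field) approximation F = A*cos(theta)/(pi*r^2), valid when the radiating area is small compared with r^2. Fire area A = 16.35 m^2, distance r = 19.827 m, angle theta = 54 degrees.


cos(54 deg) = 0.58779
pi*r^2 = 1235.0
F = 16.35 * 0.58779 / 1235.0 = 0.0077817

0.0077817


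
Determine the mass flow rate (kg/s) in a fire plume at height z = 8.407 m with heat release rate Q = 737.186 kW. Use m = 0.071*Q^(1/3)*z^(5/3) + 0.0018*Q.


Q^(1/3) = 9.0336
z^(5/3) = 34.759
First term = 0.071 * 9.0336 * 34.759 = 22.294
Second term = 0.0018 * 737.186 = 1.3269
m = 23.621 kg/s

23.621 kg/s


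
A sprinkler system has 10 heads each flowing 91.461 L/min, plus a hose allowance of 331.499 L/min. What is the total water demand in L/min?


Sprinkler demand = 10 * 91.461 = 914.61 L/min
Total = 914.61 + 331.499 = 1246.109 L/min

1246.109 L/min


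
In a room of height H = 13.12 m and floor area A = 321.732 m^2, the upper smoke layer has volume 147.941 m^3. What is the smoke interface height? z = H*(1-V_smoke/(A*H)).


V/(A*H) = 0.035048
1 - 0.035048 = 0.96495
z = 13.12 * 0.96495 = 12.660 m

12.660 m


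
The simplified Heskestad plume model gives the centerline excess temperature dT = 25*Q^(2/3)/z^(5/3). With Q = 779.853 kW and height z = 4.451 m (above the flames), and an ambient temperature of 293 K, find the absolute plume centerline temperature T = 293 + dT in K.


Q^(2/3) = 84.724
z^(5/3) = 12.044
dT = 25 * 84.724 / 12.044 = 175.87 K
T = 293 + 175.87 = 468.87 K

468.87 K


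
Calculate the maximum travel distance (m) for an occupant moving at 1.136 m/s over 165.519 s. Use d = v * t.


d = 1.136 * 165.519 = 188.03 m

188.03 m


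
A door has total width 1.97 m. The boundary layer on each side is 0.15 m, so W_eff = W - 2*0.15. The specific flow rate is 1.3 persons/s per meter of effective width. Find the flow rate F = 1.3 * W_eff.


W_eff = 1.97 - 0.30 = 1.67 m
F = 1.3 * 1.67 = 2.171 persons/s

2.171 persons/s


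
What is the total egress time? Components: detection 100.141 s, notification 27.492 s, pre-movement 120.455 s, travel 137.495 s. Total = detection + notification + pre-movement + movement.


Total = 100.141 + 27.492 + 120.455 + 137.495 = 385.583 s

385.583 s


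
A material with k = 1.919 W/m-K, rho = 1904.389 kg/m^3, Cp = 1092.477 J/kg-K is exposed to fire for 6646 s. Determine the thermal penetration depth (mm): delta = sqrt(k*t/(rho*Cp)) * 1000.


alpha = 1.919 / (1904.389 * 1092.477) = 9.2237e-07 m^2/s
alpha * t = 0.0061301
delta = sqrt(0.0061301) * 1000 = 78.295 mm

78.295 mm


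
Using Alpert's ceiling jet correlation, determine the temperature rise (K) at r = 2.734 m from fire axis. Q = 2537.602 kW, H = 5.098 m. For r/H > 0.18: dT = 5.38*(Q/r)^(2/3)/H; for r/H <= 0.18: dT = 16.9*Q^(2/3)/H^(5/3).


r/H = 2.734 / 5.098 = 0.53629
r/H > 0.18, so dT = 5.38*(Q/r)^(2/3)/H
Q/r = 928.16
(Q/r)^(2/3) = 95.152
dT = 5.38 * 95.152 / 5.098 = 100.42 K

100.42 K


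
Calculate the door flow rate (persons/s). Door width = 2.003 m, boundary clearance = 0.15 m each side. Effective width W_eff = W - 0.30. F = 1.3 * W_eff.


W_eff = 2.003 - 0.30 = 1.703 m
F = 1.3 * 1.703 = 2.2139 persons/s

2.2139 persons/s


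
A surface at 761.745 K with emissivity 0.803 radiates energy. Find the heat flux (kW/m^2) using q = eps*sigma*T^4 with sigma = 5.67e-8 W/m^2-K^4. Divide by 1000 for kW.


T^4 = 3.3670e+11
q = 0.803 * 5.67e-8 * 3.3670e+11 / 1000 = 15.330 kW/m^2

15.330 kW/m^2


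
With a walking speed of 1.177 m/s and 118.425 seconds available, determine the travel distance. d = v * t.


d = 1.177 * 118.425 = 139.39 m

139.39 m


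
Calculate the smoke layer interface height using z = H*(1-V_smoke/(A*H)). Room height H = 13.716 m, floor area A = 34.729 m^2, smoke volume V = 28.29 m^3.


V/(A*H) = 0.059390
1 - 0.059390 = 0.94061
z = 13.716 * 0.94061 = 12.901 m

12.901 m


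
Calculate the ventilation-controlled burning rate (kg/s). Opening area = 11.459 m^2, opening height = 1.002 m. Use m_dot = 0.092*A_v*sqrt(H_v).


sqrt(H_v) = 1.0010
m_dot = 0.092 * 11.459 * 1.0010 = 1.0553 kg/s

1.0553 kg/s


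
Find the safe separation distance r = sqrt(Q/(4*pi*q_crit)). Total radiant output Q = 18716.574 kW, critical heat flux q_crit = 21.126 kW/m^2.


4*pi*q_crit = 265.48
Q/(4*pi*q_crit) = 70.502
r = sqrt(70.502) = 8.3965 m

8.3965 m


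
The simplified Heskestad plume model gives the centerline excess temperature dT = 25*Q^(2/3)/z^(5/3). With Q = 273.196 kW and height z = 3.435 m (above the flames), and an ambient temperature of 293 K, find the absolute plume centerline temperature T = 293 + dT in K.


Q^(2/3) = 42.103
z^(5/3) = 7.8201
dT = 25 * 42.103 / 7.8201 = 134.60 K
T = 293 + 134.60 = 427.60 K

427.60 K


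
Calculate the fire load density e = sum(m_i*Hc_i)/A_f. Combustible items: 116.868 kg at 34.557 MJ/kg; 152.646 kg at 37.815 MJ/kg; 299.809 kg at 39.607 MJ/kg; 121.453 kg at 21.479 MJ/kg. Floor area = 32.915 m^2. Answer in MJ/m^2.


Total energy = 116.868*34.557 + 152.646*37.815 + 299.809*39.607 + 121.453*21.479
= 4038.607 + 5772.308 + 11874.54 + 2608.689
= 24294.14 MJ
e = 24294.14 / 32.915 = 738.09 MJ/m^2

738.09 MJ/m^2


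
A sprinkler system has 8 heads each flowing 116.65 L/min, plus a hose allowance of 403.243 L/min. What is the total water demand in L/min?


Sprinkler demand = 8 * 116.65 = 933.2 L/min
Total = 933.2 + 403.243 = 1336.443 L/min

1336.443 L/min


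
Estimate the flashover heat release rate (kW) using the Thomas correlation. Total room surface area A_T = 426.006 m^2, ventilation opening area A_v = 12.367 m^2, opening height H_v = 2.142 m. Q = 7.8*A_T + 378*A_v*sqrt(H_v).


7.8*A_T = 3322.8
sqrt(H_v) = 1.4636
378*A_v*sqrt(H_v) = 6841.7
Q = 3322.8 + 6841.7 = 10165 kW

10165 kW


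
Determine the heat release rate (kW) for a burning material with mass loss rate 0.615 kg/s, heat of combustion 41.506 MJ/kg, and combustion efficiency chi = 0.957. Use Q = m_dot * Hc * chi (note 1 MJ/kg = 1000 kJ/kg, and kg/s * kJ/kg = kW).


Hc = 41.506 MJ/kg = 41.506 * 1000 kJ/kg = 41506 kJ/kg
Q = 0.615 kg/s * 41506 kJ/kg * 0.957 = 24429 kW

24429 kW


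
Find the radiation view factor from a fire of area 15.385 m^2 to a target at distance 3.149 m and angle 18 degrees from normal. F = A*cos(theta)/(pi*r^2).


cos(18 deg) = 0.95106
pi*r^2 = 31.153
F = 15.385 * 0.95106 / 31.153 = 0.46969

0.46969


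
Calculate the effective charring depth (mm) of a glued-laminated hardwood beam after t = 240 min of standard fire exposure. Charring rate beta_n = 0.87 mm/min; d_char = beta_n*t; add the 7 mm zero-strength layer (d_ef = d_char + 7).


d_char = 0.87 * 240 = 208.8 mm
d_ef = 208.8 + 1.0*7 = 215.8 mm

215.8 mm


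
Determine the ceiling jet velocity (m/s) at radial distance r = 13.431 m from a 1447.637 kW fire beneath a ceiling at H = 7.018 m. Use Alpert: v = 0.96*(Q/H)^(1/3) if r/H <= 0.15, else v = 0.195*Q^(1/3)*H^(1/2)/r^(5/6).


r/H = 13.431 / 7.018 = 1.9138
r/H > 0.15, so v = 0.195*Q^(1/3)*H^(1/2)/r^(5/6)
Q^(1/3) = 11.312
H^(1/2) = 2.6492
r^(5/6) = 8.7114
v = 0.195 * 11.312 * 2.6492 / 8.7114 = 0.67082 m/s

0.67082 m/s


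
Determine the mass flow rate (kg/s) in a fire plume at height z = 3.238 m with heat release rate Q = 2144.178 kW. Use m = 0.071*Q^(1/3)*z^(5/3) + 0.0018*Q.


Q^(1/3) = 12.895
z^(5/3) = 7.0870
First term = 0.071 * 12.895 * 7.0870 = 6.4884
Second term = 0.0018 * 2144.178 = 3.8595
m = 10.348 kg/s

10.348 kg/s


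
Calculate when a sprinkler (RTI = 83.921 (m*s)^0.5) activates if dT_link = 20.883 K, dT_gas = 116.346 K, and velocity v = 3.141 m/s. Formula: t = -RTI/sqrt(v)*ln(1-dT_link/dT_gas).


dT_link/dT_gas = 0.17949
ln(1 - 0.17949) = -0.19783
t = -83.921 / sqrt(3.141) * -0.19783 = 9.3676 s

9.3676 s


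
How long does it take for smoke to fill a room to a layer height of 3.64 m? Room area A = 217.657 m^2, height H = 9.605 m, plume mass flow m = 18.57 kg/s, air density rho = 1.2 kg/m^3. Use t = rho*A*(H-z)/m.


H - z = 5.965 m
t = 1.2 * 217.657 * 5.965 / 18.57 = 83.898 s

83.898 s


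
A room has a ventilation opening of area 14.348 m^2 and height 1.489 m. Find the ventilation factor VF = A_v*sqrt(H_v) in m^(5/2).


sqrt(H_v) = 1.2202
VF = 14.348 * 1.2202 = 17.508 m^(5/2)

17.508 m^(5/2)


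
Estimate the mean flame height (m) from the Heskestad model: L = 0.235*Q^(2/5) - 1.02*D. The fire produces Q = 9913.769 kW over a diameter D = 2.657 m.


Q^(2/5) = 39.673
0.235 * Q^(2/5) = 9.3232
1.02 * D = 2.7101
L = 6.6130 m

6.6130 m


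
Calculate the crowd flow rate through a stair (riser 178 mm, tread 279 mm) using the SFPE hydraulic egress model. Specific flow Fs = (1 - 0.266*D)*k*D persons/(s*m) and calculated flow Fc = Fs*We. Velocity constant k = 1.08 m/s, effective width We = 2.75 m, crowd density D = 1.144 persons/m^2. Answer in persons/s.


1 - 0.266*D = 1 - 0.266*1.144 = 0.69570
Fs = 0.69570 * 1.08 * 1.144 = 0.85955 persons/(s*m)
Fc = 0.85955 * 2.75 = 2.3638 persons/s

2.3638 persons/s


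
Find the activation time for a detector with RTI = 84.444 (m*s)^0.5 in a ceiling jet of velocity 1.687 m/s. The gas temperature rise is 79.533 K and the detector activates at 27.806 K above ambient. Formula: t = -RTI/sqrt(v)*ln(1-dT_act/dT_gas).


dT_act/dT_gas = 0.34962
ln(1 - 0.34962) = -0.43019
t = -84.444 / sqrt(1.687) * -0.43019 = 27.969 s

27.969 s


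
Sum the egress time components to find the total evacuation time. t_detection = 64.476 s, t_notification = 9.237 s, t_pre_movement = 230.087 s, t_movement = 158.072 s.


Total = 64.476 + 9.237 + 230.087 + 158.072 = 461.872 s

461.872 s


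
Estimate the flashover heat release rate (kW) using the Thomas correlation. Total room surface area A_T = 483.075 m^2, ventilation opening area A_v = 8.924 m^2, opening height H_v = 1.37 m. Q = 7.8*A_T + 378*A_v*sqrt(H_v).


7.8*A_T = 3767.985
sqrt(H_v) = 1.1705
378*A_v*sqrt(H_v) = 3948.3
Q = 3767.985 + 3948.3 = 7716.3 kW

7716.3 kW


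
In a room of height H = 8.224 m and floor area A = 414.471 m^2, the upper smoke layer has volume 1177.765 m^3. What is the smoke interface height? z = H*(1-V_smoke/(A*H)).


V/(A*H) = 0.34553
1 - 0.34553 = 0.65447
z = 8.224 * 0.65447 = 5.3824 m

5.3824 m


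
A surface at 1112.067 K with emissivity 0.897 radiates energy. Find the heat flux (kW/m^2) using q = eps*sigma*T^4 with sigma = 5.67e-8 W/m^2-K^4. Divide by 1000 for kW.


T^4 = 1.5294e+12
q = 0.897 * 5.67e-8 * 1.5294e+12 / 1000 = 77.786 kW/m^2

77.786 kW/m^2


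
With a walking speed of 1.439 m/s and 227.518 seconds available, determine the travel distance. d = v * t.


d = 1.439 * 227.518 = 327.40 m

327.40 m


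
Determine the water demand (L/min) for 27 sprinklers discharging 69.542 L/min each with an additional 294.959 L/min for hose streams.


Sprinkler demand = 27 * 69.542 = 1877.634 L/min
Total = 1877.634 + 294.959 = 2172.593 L/min

2172.593 L/min


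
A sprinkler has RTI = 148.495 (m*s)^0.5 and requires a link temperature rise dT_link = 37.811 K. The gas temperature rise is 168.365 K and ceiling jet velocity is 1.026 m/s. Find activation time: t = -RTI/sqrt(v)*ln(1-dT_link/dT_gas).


dT_link/dT_gas = 0.22458
ln(1 - 0.22458) = -0.25435
t = -148.495 / sqrt(1.026) * -0.25435 = 37.288 s

37.288 s


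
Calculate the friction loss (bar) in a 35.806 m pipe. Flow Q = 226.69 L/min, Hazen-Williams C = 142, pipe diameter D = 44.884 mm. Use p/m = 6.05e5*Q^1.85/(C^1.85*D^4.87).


Q^1.85 = 22780
C^1.85 = 9588.1
D^4.87 = 1.1109e+08
p/m = 0.012939 bar/m
p_total = 0.012939 * 35.806 = 0.46328 bar

0.46328 bar


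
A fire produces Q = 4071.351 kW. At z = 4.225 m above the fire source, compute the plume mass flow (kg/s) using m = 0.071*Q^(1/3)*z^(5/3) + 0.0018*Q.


Q^(1/3) = 15.968
z^(5/3) = 11.042
First term = 0.071 * 15.968 * 11.042 = 12.518
Second term = 0.0018 * 4071.351 = 7.3284
m = 19.847 kg/s

19.847 kg/s


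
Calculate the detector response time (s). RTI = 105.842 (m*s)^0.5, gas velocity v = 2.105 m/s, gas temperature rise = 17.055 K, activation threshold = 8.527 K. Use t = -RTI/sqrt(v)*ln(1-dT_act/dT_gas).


dT_act/dT_gas = 0.49997
ln(1 - 0.49997) = -0.69309
t = -105.842 / sqrt(2.105) * -0.69309 = 50.562 s

50.562 s


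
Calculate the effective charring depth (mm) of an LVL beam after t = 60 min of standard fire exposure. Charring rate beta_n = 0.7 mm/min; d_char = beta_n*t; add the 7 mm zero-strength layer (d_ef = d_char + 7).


d_char = 0.7 * 60 = 42 mm
d_ef = 42 + 1.0*7 = 49 mm

49 mm


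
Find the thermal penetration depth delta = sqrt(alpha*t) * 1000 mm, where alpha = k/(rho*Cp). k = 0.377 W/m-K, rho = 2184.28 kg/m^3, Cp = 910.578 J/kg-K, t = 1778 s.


alpha = 0.377 / (2184.28 * 910.578) = 1.8955e-07 m^2/s
alpha * t = 0.00033701
delta = sqrt(0.00033701) * 1000 = 18.358 mm

18.358 mm


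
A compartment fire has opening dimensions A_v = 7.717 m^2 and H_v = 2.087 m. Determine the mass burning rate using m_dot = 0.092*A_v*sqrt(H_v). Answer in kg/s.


sqrt(H_v) = 1.4446
m_dot = 0.092 * 7.717 * 1.4446 = 1.0256 kg/s

1.0256 kg/s


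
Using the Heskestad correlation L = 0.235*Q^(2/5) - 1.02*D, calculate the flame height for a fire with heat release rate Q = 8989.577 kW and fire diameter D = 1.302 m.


Q^(2/5) = 38.150
0.235 * Q^(2/5) = 8.9653
1.02 * D = 1.3280
L = 7.6372 m

7.6372 m


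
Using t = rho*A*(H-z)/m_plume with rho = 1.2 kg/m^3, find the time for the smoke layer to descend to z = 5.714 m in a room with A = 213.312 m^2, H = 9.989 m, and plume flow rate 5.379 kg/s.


H - z = 4.275 m
t = 1.2 * 213.312 * 4.275 / 5.379 = 203.44 s

203.44 s


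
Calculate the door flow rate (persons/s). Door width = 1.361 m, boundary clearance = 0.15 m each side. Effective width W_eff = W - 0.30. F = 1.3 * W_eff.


W_eff = 1.361 - 0.30 = 1.061 m
F = 1.3 * 1.061 = 1.3793 persons/s

1.3793 persons/s


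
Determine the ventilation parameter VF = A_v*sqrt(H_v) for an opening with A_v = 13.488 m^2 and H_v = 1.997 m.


sqrt(H_v) = 1.4132
VF = 13.488 * 1.4132 = 19.061 m^(5/2)

19.061 m^(5/2)


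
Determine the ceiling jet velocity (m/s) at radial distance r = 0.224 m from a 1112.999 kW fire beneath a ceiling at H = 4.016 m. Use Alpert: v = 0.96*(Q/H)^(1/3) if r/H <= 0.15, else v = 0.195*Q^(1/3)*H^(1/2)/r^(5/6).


r/H = 0.224 / 4.016 = 0.055777
r/H <= 0.15, so v = 0.96*(Q/H)^(1/3)
Q/H = 277.14
(Q/H)^(1/3) = 6.5198
v = 0.96 * 6.5198 = 6.2590 m/s

6.2590 m/s


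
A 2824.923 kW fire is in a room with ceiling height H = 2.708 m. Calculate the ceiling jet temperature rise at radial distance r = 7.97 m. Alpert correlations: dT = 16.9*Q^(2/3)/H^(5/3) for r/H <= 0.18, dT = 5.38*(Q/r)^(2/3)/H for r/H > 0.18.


r/H = 7.97 / 2.708 = 2.9431
r/H > 0.18, so dT = 5.38*(Q/r)^(2/3)/H
Q/r = 354.44
(Q/r)^(2/3) = 50.084
dT = 5.38 * 50.084 / 2.708 = 99.502 K

99.502 K


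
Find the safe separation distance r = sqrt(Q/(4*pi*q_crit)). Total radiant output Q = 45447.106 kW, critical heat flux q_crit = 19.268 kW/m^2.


4*pi*q_crit = 242.13
Q/(4*pi*q_crit) = 187.70
r = sqrt(187.70) = 13.700 m

13.700 m


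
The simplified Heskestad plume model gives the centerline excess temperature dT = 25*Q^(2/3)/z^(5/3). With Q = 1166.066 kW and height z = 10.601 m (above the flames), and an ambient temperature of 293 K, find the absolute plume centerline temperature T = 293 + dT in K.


Q^(2/3) = 110.79
z^(5/3) = 51.158
dT = 25 * 110.79 / 51.158 = 54.139 K
T = 293 + 54.139 = 347.14 K

347.14 K


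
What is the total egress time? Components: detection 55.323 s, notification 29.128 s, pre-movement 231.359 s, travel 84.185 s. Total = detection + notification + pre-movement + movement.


Total = 55.323 + 29.128 + 231.359 + 84.185 = 399.995 s

399.995 s


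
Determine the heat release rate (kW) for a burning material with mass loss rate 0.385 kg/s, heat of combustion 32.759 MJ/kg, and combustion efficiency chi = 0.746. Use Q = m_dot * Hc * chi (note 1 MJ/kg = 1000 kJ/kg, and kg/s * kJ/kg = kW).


Hc = 32.759 MJ/kg = 32.759 * 1000 kJ/kg = 32759 kJ/kg
Q = 0.385 kg/s * 32759 kJ/kg * 0.746 = 9408.7 kW

9408.7 kW


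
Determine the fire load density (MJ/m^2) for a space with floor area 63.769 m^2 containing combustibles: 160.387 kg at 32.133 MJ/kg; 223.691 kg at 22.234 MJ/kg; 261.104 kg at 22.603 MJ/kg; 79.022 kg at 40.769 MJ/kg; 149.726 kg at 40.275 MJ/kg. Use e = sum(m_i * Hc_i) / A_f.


Total energy = 160.387*32.133 + 223.691*22.234 + 261.104*22.603 + 79.022*40.769 + 149.726*40.275
= 5153.715 + 4973.546 + 5901.734 + 3221.648 + 6030.215
= 25280.86 MJ
e = 25280.86 / 63.769 = 396.44 MJ/m^2

396.44 MJ/m^2


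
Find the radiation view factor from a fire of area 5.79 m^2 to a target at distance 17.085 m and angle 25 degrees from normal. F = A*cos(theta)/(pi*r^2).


cos(25 deg) = 0.90631
pi*r^2 = 917.02
F = 5.79 * 0.90631 / 917.02 = 0.0057224

0.0057224


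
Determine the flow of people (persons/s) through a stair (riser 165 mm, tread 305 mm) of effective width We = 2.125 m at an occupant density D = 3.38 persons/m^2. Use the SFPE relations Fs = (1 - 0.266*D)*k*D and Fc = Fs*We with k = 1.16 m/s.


1 - 0.266*D = 1 - 0.266*3.38 = 0.10092
Fs = 0.10092 * 1.16 * 3.38 = 0.39569 persons/(s*m)
Fc = 0.39569 * 2.125 = 0.84084 persons/s

0.84084 persons/s


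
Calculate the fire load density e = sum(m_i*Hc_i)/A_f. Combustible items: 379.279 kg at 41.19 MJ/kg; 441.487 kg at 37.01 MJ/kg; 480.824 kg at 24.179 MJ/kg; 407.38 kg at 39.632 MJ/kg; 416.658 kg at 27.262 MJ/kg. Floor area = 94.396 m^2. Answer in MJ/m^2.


Total energy = 379.279*41.19 + 441.487*37.01 + 480.824*24.179 + 407.38*39.632 + 416.658*27.262
= 15622.50 + 16339.43 + 11625.84 + 16145.28 + 11358.93
= 71091.99 MJ
e = 71091.99 / 94.396 = 753.13 MJ/m^2

753.13 MJ/m^2


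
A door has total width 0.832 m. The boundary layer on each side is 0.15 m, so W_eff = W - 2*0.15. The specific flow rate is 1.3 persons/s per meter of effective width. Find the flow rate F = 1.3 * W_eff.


W_eff = 0.832 - 0.30 = 0.532 m
F = 1.3 * 0.532 = 0.69160 persons/s

0.69160 persons/s


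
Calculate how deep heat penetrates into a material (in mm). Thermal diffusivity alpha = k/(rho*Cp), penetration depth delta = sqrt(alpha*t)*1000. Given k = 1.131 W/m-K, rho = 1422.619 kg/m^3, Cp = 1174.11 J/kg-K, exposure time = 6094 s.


alpha = 1.131 / (1422.619 * 1174.11) = 6.7712e-07 m^2/s
alpha * t = 0.0041264
delta = sqrt(0.0041264) * 1000 = 64.237 mm

64.237 mm


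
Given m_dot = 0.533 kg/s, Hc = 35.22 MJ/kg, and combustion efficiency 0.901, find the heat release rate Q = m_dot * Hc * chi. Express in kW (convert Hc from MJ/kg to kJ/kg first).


Hc = 35.22 MJ/kg = 35.22 * 1000 kJ/kg = 35220 kJ/kg
Q = 0.533 kg/s * 35220 kJ/kg * 0.901 = 16914 kW

16914 kW


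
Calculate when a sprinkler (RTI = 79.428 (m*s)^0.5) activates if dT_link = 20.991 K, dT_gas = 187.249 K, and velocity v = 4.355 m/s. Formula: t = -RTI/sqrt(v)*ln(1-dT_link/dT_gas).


dT_link/dT_gas = 0.11210
ln(1 - 0.11210) = -0.11890
t = -79.428 / sqrt(4.355) * -0.11890 = 4.5254 s

4.5254 s


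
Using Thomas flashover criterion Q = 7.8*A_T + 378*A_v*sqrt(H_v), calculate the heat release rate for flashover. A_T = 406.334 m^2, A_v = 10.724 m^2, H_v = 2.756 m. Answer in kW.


7.8*A_T = 3169.4
sqrt(H_v) = 1.6601
378*A_v*sqrt(H_v) = 6729.6
Q = 3169.4 + 6729.6 = 9899.0 kW

9899.0 kW


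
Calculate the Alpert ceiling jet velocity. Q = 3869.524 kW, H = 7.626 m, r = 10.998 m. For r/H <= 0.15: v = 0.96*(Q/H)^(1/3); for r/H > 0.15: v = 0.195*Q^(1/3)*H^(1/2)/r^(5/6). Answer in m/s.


r/H = 10.998 / 7.626 = 1.4422
r/H > 0.15, so v = 0.195*Q^(1/3)*H^(1/2)/r^(5/6)
Q^(1/3) = 15.700
H^(1/2) = 2.7615
r^(5/6) = 7.3750
v = 0.195 * 15.700 * 2.7615 / 7.3750 = 1.1463 m/s

1.1463 m/s


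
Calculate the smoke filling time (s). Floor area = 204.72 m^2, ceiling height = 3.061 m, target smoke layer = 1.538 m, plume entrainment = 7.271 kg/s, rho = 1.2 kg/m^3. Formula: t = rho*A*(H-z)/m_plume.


H - z = 1.523 m
t = 1.2 * 204.72 * 1.523 / 7.271 = 51.457 s

51.457 s


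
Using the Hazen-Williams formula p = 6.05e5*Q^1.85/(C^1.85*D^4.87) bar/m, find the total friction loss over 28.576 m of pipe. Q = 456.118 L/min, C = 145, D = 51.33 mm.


Q^1.85 = 83041
C^1.85 = 9966.2
D^4.87 = 2.1355e+08
p/m = 0.023605 bar/m
p_total = 0.023605 * 28.576 = 0.67454 bar

0.67454 bar


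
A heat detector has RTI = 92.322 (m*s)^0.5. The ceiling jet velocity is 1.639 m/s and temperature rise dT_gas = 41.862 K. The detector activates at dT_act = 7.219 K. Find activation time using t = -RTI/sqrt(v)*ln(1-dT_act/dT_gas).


dT_act/dT_gas = 0.17245
ln(1 - 0.17245) = -0.18928
t = -92.322 / sqrt(1.639) * -0.18928 = 13.650 s

13.650 s


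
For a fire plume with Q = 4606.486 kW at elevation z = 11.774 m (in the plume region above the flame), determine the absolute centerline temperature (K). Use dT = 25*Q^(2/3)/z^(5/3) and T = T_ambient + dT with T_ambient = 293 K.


Q^(2/3) = 276.85
z^(5/3) = 60.936
dT = 25 * 276.85 / 60.936 = 113.58 K
T = 293 + 113.58 = 406.58 K

406.58 K


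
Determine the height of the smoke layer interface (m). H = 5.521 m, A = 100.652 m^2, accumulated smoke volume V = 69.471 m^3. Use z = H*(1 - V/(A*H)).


V/(A*H) = 0.12502
1 - 0.12502 = 0.87498
z = 5.521 * 0.87498 = 4.8308 m

4.8308 m


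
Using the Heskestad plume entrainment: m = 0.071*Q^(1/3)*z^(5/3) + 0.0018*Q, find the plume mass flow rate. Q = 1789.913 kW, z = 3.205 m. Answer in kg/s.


Q^(1/3) = 12.142
z^(5/3) = 6.9670
First term = 0.071 * 12.142 * 6.9670 = 6.0060
Second term = 0.0018 * 1789.913 = 3.2218
m = 9.2278 kg/s

9.2278 kg/s


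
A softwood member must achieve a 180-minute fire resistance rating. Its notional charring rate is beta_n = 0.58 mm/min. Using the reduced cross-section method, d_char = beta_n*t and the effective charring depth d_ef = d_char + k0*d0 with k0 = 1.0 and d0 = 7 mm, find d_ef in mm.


d_char = 0.58 * 180 = 104.4 mm
d_ef = 104.4 + 1.0*7 = 111.4 mm

111.4 mm


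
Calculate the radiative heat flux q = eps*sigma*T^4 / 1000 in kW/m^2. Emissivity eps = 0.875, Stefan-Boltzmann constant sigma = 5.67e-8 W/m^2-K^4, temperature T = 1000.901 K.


T^4 = 1.0036e+12
q = 0.875 * 5.67e-8 * 1.0036e+12 / 1000 = 49.792 kW/m^2

49.792 kW/m^2


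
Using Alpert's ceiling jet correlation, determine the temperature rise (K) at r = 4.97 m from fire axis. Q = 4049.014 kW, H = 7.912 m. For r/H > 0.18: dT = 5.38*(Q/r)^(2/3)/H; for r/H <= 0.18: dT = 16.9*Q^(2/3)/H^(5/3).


r/H = 4.97 / 7.912 = 0.62816
r/H > 0.18, so dT = 5.38*(Q/r)^(2/3)/H
Q/r = 814.69
(Q/r)^(2/3) = 87.229
dT = 5.38 * 87.229 / 7.912 = 59.314 K

59.314 K


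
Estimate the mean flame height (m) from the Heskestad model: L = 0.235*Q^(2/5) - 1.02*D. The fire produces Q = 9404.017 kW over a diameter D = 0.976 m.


Q^(2/5) = 38.844
0.235 * Q^(2/5) = 9.1284
1.02 * D = 0.99552
L = 8.1328 m

8.1328 m


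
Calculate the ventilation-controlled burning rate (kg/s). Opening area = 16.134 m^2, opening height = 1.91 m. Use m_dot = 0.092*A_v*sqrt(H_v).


sqrt(H_v) = 1.3820
m_dot = 0.092 * 16.134 * 1.3820 = 2.0514 kg/s

2.0514 kg/s


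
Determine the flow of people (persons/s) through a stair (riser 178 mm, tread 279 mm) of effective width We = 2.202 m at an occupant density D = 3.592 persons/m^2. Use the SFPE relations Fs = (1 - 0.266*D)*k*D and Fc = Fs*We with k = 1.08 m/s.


1 - 0.266*D = 1 - 0.266*3.592 = 0.044528
Fs = 0.044528 * 1.08 * 3.592 = 0.17274 persons/(s*m)
Fc = 0.17274 * 2.202 = 0.38037 persons/s

0.38037 persons/s


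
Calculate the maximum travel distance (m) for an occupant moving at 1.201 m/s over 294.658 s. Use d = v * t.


d = 1.201 * 294.658 = 353.88 m

353.88 m


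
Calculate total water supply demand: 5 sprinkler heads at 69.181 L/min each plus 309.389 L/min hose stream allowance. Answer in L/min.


Sprinkler demand = 5 * 69.181 = 345.905 L/min
Total = 345.905 + 309.389 = 655.294 L/min

655.294 L/min


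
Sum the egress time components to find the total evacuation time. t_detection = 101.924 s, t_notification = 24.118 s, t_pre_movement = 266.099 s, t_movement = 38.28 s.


Total = 101.924 + 24.118 + 266.099 + 38.28 = 430.421 s

430.421 s


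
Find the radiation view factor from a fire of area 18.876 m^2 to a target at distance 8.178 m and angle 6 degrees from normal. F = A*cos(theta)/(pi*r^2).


cos(6 deg) = 0.99452
pi*r^2 = 210.11
F = 18.876 * 0.99452 / 210.11 = 0.089347

0.089347


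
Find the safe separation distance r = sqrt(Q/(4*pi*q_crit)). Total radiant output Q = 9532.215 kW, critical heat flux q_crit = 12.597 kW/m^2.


4*pi*q_crit = 158.30
Q/(4*pi*q_crit) = 60.217
r = sqrt(60.217) = 7.7599 m

7.7599 m


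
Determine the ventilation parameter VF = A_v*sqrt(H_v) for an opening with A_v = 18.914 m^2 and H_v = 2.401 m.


sqrt(H_v) = 1.5495
VF = 18.914 * 1.5495 = 29.308 m^(5/2)

29.308 m^(5/2)


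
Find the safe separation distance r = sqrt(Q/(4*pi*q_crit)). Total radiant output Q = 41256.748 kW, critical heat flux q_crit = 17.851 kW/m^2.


4*pi*q_crit = 224.32
Q/(4*pi*q_crit) = 183.92
r = sqrt(183.92) = 13.562 m

13.562 m


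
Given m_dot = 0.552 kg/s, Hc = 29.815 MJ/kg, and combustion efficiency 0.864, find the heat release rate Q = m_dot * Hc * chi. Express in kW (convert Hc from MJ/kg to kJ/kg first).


Hc = 29.815 MJ/kg = 29.815 * 1000 kJ/kg = 29815 kJ/kg
Q = 0.552 kg/s * 29815 kJ/kg * 0.864 = 14220 kW

14220 kW


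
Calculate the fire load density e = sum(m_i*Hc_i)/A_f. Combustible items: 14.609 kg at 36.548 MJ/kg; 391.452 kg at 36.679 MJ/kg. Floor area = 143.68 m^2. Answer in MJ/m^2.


Total energy = 14.609*36.548 + 391.452*36.679
= 533.9297 + 14358.07
= 14892.00 MJ
e = 14892.00 / 143.68 = 103.65 MJ/m^2

103.65 MJ/m^2


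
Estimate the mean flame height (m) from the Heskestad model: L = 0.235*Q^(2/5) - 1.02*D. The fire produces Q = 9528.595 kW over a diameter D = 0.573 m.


Q^(2/5) = 39.049
0.235 * Q^(2/5) = 9.1765
1.02 * D = 0.58446
L = 8.5921 m

8.5921 m


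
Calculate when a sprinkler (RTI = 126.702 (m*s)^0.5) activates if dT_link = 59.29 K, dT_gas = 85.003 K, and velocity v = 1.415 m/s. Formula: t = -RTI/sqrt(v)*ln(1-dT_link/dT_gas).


dT_link/dT_gas = 0.69750
ln(1 - 0.69750) = -1.1957
t = -126.702 / sqrt(1.415) * -1.1957 = 127.36 s

127.36 s


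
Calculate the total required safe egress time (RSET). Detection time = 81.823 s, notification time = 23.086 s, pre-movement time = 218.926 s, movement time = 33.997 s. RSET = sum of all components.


Total = 81.823 + 23.086 + 218.926 + 33.997 = 357.832 s

357.832 s


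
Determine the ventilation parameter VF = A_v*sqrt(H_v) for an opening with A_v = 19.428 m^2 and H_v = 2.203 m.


sqrt(H_v) = 1.4843
VF = 19.428 * 1.4843 = 28.836 m^(5/2)

28.836 m^(5/2)


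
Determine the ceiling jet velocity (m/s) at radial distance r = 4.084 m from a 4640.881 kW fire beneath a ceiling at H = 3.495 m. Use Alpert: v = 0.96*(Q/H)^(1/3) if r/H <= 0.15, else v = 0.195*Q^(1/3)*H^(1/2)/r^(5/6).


r/H = 4.084 / 3.495 = 1.1685
r/H > 0.15, so v = 0.195*Q^(1/3)*H^(1/2)/r^(5/6)
Q^(1/3) = 16.680
H^(1/2) = 1.8695
r^(5/6) = 3.2303
v = 0.195 * 16.680 * 1.8695 / 3.2303 = 1.8824 m/s

1.8824 m/s


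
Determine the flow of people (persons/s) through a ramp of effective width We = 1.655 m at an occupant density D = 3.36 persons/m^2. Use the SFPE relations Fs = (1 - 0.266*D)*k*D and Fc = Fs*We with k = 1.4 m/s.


1 - 0.266*D = 1 - 0.266*3.36 = 0.10624
Fs = 0.10624 * 1.4 * 3.36 = 0.49975 persons/(s*m)
Fc = 0.49975 * 1.655 = 0.82709 persons/s

0.82709 persons/s


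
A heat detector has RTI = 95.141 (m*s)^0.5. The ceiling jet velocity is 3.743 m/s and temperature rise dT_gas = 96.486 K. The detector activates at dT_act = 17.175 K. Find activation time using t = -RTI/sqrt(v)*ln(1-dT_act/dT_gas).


dT_act/dT_gas = 0.17801
ln(1 - 0.17801) = -0.19602
t = -95.141 / sqrt(3.743) * -0.19602 = 9.6396 s

9.6396 s


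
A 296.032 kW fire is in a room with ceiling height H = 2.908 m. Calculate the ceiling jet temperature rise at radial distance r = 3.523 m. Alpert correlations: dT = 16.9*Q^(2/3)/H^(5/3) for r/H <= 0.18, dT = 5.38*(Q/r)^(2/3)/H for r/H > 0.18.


r/H = 3.523 / 2.908 = 1.2115
r/H > 0.18, so dT = 5.38*(Q/r)^(2/3)/H
Q/r = 84.028
(Q/r)^(2/3) = 19.185
dT = 5.38 * 19.185 / 2.908 = 35.493 K

35.493 K


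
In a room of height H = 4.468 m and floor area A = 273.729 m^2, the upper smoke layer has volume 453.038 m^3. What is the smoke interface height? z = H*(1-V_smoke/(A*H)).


V/(A*H) = 0.37043
1 - 0.37043 = 0.62957
z = 4.468 * 0.62957 = 2.8129 m

2.8129 m


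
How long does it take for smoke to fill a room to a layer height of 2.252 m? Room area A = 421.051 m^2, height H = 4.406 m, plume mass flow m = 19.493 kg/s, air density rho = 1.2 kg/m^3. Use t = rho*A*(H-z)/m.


H - z = 2.154 m
t = 1.2 * 421.051 * 2.154 / 19.493 = 55.832 s

55.832 s


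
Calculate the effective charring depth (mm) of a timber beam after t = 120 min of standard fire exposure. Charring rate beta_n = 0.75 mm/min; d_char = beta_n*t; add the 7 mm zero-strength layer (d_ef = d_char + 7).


d_char = 0.75 * 120 = 90 mm
d_ef = 90 + 1.0*7 = 97 mm

97 mm


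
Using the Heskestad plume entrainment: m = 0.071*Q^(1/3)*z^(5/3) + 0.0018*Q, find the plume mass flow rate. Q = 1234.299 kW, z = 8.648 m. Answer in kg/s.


Q^(1/3) = 10.727
z^(5/3) = 36.436
First term = 0.071 * 10.727 * 36.436 = 27.750
Second term = 0.0018 * 1234.299 = 2.2217
m = 29.971 kg/s

29.971 kg/s


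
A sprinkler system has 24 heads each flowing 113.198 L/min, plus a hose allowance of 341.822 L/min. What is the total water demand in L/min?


Sprinkler demand = 24 * 113.198 = 2716.752 L/min
Total = 2716.752 + 341.822 = 3058.574 L/min

3058.574 L/min


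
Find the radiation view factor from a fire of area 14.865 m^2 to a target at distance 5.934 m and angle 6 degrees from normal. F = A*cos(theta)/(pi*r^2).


cos(6 deg) = 0.99452
pi*r^2 = 110.62
F = 14.865 * 0.99452 / 110.62 = 0.13364

0.13364


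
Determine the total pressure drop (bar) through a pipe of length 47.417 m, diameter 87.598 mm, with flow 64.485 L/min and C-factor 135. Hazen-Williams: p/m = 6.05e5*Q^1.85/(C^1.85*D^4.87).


Q^1.85 = 2225.9
C^1.85 = 8732.1
D^4.87 = 2.8837e+09
p/m = 5.3480e-05 bar/m
p_total = 5.3480e-05 * 47.417 = 0.0025359 bar

0.0025359 bar


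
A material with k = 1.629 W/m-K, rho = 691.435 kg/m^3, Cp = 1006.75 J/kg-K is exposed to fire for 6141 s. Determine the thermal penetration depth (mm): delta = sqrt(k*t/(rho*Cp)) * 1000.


alpha = 1.629 / (691.435 * 1006.75) = 2.3402e-06 m^2/s
alpha * t = 0.014371
delta = sqrt(0.014371) * 1000 = 119.88 mm

119.88 mm


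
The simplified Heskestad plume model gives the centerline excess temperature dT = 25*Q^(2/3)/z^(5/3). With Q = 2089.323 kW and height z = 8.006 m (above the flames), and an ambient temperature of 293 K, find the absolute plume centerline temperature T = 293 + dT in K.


Q^(2/3) = 163.43
z^(5/3) = 32.040
dT = 25 * 163.43 / 32.040 = 127.52 K
T = 293 + 127.52 = 420.52 K

420.52 K


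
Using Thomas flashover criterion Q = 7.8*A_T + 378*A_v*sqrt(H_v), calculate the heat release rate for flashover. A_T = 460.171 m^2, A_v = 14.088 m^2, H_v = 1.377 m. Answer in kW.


7.8*A_T = 3589.3
sqrt(H_v) = 1.1735
378*A_v*sqrt(H_v) = 6249.0
Q = 3589.3 + 6249.0 = 9838.3 kW

9838.3 kW


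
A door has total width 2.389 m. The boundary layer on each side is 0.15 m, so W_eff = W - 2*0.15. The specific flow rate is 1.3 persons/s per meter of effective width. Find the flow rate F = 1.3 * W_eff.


W_eff = 2.389 - 0.30 = 2.089 m
F = 1.3 * 2.089 = 2.7157 persons/s

2.7157 persons/s


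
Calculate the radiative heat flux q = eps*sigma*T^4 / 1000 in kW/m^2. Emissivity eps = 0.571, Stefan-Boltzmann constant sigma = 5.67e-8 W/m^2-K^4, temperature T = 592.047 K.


T^4 = 1.2286e+11
q = 0.571 * 5.67e-8 * 1.2286e+11 / 1000 = 3.9778 kW/m^2

3.9778 kW/m^2


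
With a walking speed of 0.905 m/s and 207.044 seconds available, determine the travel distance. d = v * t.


d = 0.905 * 207.044 = 187.37 m

187.37 m


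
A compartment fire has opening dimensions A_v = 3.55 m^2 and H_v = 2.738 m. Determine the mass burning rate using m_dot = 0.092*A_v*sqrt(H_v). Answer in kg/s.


sqrt(H_v) = 1.6547
m_dot = 0.092 * 3.55 * 1.6547 = 0.54042 kg/s

0.54042 kg/s


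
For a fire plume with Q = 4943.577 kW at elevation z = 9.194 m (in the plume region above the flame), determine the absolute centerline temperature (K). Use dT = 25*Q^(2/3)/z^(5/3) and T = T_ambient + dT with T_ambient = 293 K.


Q^(2/3) = 290.20
z^(5/3) = 40.350
dT = 25 * 290.20 / 40.350 = 179.80 K
T = 293 + 179.80 = 472.80 K

472.80 K


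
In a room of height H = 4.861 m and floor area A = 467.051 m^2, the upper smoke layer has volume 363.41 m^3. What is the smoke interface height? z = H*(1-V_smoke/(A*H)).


V/(A*H) = 0.16007
1 - 0.16007 = 0.83993
z = 4.861 * 0.83993 = 4.0829 m

4.0829 m


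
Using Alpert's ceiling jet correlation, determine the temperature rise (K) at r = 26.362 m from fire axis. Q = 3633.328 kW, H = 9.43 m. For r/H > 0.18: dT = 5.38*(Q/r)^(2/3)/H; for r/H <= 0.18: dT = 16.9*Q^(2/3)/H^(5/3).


r/H = 26.362 / 9.43 = 2.7955
r/H > 0.18, so dT = 5.38*(Q/r)^(2/3)/H
Q/r = 137.82
(Q/r)^(2/3) = 26.682
dT = 5.38 * 26.682 / 9.43 = 15.223 K

15.223 K


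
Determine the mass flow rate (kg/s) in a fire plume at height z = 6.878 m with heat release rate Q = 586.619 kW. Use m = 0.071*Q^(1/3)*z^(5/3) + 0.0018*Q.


Q^(1/3) = 8.3712
z^(5/3) = 24.875
First term = 0.071 * 8.3712 * 24.875 = 14.785
Second term = 0.0018 * 586.619 = 1.0559
m = 15.841 kg/s

15.841 kg/s


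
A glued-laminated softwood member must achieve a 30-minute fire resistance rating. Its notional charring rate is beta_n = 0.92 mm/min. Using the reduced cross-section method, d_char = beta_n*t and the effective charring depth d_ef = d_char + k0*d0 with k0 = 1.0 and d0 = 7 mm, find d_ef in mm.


d_char = 0.92 * 30 = 27.6 mm
d_ef = 27.6 + 1.0*7 = 34.6 mm

34.6 mm


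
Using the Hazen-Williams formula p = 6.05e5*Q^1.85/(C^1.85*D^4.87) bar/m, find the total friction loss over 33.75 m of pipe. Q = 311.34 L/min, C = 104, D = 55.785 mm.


Q^1.85 = 40972
C^1.85 = 5389.0
D^4.87 = 3.2029e+08
p/m = 0.014361 bar/m
p_total = 0.014361 * 33.75 = 0.48469 bar

0.48469 bar


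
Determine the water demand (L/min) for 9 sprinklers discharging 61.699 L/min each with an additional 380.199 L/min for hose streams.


Sprinkler demand = 9 * 61.699 = 555.291 L/min
Total = 555.291 + 380.199 = 935.49 L/min

935.49 L/min


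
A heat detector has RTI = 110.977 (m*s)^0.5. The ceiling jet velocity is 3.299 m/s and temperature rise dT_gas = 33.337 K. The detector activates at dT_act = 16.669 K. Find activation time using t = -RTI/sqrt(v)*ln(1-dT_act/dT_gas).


dT_act/dT_gas = 0.50001
ln(1 - 0.50001) = -0.69318
t = -110.977 / sqrt(3.299) * -0.69318 = 42.353 s

42.353 s


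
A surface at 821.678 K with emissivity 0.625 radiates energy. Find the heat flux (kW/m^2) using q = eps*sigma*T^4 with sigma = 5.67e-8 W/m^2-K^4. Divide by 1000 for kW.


T^4 = 4.5583e+11
q = 0.625 * 5.67e-8 * 4.5583e+11 / 1000 = 16.154 kW/m^2

16.154 kW/m^2


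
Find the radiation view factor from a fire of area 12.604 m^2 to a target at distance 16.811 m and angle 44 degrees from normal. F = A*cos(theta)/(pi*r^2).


cos(44 deg) = 0.71934
pi*r^2 = 887.84
F = 12.604 * 0.71934 / 887.84 = 0.010212

0.010212


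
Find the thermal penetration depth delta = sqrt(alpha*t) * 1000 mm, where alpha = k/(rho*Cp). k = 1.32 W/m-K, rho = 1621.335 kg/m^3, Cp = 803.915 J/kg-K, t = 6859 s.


alpha = 1.32 / (1621.335 * 803.915) = 1.0127e-06 m^2/s
alpha * t = 0.0069463
delta = sqrt(0.0069463) * 1000 = 83.344 mm

83.344 mm


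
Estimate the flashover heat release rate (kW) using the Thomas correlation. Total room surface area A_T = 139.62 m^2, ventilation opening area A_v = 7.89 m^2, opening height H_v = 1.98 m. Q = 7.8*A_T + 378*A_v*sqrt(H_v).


7.8*A_T = 1089.036
sqrt(H_v) = 1.4071
378*A_v*sqrt(H_v) = 4196.6
Q = 1089.036 + 4196.6 = 5285.7 kW

5285.7 kW


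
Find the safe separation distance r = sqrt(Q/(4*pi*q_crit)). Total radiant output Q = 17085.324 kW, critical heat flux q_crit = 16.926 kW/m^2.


4*pi*q_crit = 212.70
Q/(4*pi*q_crit) = 80.327
r = sqrt(80.327) = 8.9625 m

8.9625 m


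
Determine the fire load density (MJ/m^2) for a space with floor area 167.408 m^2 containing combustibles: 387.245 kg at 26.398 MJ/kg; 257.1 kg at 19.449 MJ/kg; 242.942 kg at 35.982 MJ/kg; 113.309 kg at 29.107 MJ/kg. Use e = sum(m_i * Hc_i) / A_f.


Total energy = 387.245*26.398 + 257.1*19.449 + 242.942*35.982 + 113.309*29.107
= 10222.49 + 5000.338 + 8741.539 + 3298.085
= 27262.46 MJ
e = 27262.46 / 167.408 = 162.85 MJ/m^2

162.85 MJ/m^2


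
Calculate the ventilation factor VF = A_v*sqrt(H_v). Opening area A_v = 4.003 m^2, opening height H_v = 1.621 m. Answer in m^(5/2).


sqrt(H_v) = 1.2732
VF = 4.003 * 1.2732 = 5.0966 m^(5/2)

5.0966 m^(5/2)


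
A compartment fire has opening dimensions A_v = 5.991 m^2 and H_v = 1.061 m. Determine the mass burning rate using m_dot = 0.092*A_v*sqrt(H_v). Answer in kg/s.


sqrt(H_v) = 1.0300
m_dot = 0.092 * 5.991 * 1.0300 = 0.56773 kg/s

0.56773 kg/s


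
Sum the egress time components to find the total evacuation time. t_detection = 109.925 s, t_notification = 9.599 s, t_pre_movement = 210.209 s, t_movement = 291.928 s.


Total = 109.925 + 9.599 + 210.209 + 291.928 = 621.661 s

621.661 s


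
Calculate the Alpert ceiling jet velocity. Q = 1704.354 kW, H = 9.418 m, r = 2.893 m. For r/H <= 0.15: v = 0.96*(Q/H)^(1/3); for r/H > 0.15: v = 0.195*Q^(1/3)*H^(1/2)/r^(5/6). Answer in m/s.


r/H = 2.893 / 9.418 = 0.30718
r/H > 0.15, so v = 0.195*Q^(1/3)*H^(1/2)/r^(5/6)
Q^(1/3) = 11.945
H^(1/2) = 3.0689
r^(5/6) = 2.4236
v = 0.195 * 11.945 * 3.0689 / 2.4236 = 2.9495 m/s

2.9495 m/s


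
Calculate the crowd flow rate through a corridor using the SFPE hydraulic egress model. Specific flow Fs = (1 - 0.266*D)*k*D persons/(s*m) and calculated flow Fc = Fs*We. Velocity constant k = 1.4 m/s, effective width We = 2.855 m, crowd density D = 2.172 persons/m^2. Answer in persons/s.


1 - 0.266*D = 1 - 0.266*2.172 = 0.42225
Fs = 0.42225 * 1.4 * 2.172 = 1.2840 persons/(s*m)
Fc = 1.2840 * 2.855 = 3.6657 persons/s

3.6657 persons/s


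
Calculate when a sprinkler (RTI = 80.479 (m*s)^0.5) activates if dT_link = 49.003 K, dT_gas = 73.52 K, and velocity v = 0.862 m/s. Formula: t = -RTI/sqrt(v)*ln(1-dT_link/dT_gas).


dT_link/dT_gas = 0.66653
ln(1 - 0.66653) = -1.0982
t = -80.479 / sqrt(0.862) * -1.0982 = 95.193 s

95.193 s


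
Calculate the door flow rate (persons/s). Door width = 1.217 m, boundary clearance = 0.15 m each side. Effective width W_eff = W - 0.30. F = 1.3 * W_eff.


W_eff = 1.217 - 0.30 = 0.917 m
F = 1.3 * 0.917 = 1.1921 persons/s

1.1921 persons/s


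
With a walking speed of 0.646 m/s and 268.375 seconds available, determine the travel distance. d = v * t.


d = 0.646 * 268.375 = 173.37 m

173.37 m


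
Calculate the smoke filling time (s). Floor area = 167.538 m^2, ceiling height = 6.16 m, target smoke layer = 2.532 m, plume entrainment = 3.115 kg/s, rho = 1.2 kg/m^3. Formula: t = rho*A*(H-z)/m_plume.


H - z = 3.628 m
t = 1.2 * 167.538 * 3.628 / 3.115 = 234.16 s

234.16 s


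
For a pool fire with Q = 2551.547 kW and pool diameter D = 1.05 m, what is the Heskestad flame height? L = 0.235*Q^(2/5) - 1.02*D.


Q^(2/5) = 23.053
0.235 * Q^(2/5) = 5.4174
1.02 * D = 1.071
L = 4.3464 m

4.3464 m


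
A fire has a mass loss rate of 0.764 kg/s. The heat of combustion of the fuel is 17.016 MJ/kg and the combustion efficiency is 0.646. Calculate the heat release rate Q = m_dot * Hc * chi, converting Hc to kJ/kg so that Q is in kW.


Hc = 17.016 MJ/kg = 17.016 * 1000 kJ/kg = 17016 kJ/kg
Q = 0.764 kg/s * 17016 kJ/kg * 0.646 = 8398.1 kW

8398.1 kW
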